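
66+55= 121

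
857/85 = 10 + 7/85 = 10.08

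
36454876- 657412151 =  - 620957275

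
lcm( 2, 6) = 6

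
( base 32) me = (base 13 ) 433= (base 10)718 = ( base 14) 394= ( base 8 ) 1316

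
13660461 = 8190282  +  5470179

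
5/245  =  1/49 = 0.02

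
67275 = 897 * 75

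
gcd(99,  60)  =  3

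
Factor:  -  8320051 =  - 8320051^1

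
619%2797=619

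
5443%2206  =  1031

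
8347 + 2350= 10697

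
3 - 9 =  - 6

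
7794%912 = 498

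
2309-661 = 1648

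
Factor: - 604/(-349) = 2^2*151^1*349^(-1)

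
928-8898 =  - 7970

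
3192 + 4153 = 7345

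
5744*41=235504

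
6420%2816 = 788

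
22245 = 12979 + 9266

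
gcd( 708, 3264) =12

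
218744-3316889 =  - 3098145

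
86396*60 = 5183760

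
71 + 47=118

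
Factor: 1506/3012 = 1/2 = 2^( - 1 )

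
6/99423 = 2/33141 = 0.00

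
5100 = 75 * 68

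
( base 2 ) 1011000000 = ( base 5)10304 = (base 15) 31E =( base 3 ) 222002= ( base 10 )704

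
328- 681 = -353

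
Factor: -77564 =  - 2^2*19391^1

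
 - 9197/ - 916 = 9197/916 = 10.04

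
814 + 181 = 995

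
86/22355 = 86/22355 = 0.00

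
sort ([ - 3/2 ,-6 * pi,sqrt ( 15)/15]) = [ - 6*pi, - 3/2,sqrt(15) /15]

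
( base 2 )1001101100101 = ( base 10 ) 4965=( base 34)4a1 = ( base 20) C85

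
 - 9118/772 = -12 + 73/386  =  - 11.81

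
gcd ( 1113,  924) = 21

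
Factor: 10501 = 10501^1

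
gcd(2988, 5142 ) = 6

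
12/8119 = 12/8119=0.00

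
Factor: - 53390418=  - 2^1 * 3^1 * 19^1 *101^1 * 4637^1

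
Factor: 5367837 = 3^1*397^1* 4507^1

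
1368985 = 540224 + 828761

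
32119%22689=9430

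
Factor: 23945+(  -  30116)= - 3^1*11^2 * 17^1= - 6171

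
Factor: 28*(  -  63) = -2^2* 3^2*7^2  =  -1764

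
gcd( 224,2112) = 32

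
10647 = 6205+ 4442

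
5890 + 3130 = 9020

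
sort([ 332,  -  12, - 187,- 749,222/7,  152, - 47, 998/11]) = [ - 749 , - 187,  -  47,-12, 222/7, 998/11,152, 332]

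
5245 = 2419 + 2826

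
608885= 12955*47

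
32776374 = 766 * 42789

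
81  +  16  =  97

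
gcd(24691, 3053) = 1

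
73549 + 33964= 107513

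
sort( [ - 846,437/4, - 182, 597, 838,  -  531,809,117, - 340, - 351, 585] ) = [ - 846, - 531, - 351,-340, - 182, 437/4,117, 585,  597,809, 838 ]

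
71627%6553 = 6097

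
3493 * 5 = 17465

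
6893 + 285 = 7178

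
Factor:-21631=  - 97^1* 223^1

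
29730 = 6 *4955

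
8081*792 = 6400152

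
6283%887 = 74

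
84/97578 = 14/16263 = 0.00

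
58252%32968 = 25284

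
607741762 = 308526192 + 299215570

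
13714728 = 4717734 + 8996994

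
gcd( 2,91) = 1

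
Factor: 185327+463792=3^1*216373^1 =649119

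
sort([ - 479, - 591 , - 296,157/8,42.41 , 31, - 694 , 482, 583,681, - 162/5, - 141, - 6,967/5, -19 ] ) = [ - 694, - 591, - 479 , - 296, -141, - 162/5,-19 , - 6,157/8 , 31, 42.41,  967/5,482,583 , 681 ]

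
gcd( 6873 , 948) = 237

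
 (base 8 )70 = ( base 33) 1N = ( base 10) 56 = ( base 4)320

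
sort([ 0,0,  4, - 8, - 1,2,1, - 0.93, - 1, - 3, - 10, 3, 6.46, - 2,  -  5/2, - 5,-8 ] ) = [ - 10, - 8, - 8 , - 5, - 3, - 5/2, - 2, - 1, - 1,-0.93, 0,0,1,2, 3,4, 6.46 ]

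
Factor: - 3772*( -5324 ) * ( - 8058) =  -  2^5*3^1* 11^3*17^1*23^1*41^1*79^1 = - 161821787424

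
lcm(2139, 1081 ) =100533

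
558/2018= 279/1009 =0.28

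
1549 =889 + 660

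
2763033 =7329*377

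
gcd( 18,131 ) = 1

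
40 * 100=4000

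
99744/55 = 99744/55 = 1813.53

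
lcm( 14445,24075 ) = 72225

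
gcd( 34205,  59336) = 1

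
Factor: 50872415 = 5^1*11^1*17^1*54409^1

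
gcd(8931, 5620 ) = 1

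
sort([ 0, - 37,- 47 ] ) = [ - 47, - 37, 0]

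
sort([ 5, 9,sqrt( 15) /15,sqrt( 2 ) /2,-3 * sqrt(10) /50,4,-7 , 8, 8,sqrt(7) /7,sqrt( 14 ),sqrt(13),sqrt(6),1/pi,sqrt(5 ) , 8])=[ - 7,- 3*sqrt( 10 ) /50,sqrt( 15)/15,1/pi , sqrt( 7)/7,sqrt( 2) /2,  sqrt(5),sqrt( 6), sqrt( 13),sqrt( 14),4, 5,8, 8, 8,9]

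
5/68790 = 1/13758=0.00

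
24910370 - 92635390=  - 67725020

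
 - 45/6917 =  - 45/6917 = - 0.01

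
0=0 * 572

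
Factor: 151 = 151^1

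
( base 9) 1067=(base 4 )30112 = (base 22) 1dk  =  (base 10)790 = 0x316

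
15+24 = 39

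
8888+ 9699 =18587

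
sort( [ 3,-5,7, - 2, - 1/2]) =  [ - 5,  -  2, - 1/2,  3,7]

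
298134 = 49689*6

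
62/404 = 31/202 =0.15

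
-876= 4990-5866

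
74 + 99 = 173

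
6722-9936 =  - 3214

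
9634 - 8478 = 1156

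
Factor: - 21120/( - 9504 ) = 2^2*3^( - 2 ) * 5^1 = 20/9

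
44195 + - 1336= 42859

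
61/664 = 61/664 =0.09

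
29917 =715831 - 685914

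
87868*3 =263604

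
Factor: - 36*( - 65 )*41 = 95940 = 2^2*3^2*5^1*13^1*41^1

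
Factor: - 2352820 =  - 2^2*5^1*47^1 * 2503^1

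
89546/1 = 89546 = 89546.00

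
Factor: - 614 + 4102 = 3488 = 2^5 * 109^1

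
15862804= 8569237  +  7293567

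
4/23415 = 4/23415 =0.00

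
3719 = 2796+923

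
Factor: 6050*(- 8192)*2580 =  - 127868928000 = -2^16*3^1*5^3*11^2 *43^1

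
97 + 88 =185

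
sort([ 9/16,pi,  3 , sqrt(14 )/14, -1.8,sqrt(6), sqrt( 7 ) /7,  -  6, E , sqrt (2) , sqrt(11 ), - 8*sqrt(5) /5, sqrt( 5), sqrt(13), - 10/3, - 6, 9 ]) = [-6,-6,-8*sqrt(5)/5, - 10/3 ,-1.8, sqrt( 14)/14, sqrt(7)/7, 9/16, sqrt( 2),sqrt (5 )  ,  sqrt( 6),E, 3,pi, sqrt( 11), sqrt( 13), 9 ] 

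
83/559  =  83/559 = 0.15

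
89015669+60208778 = 149224447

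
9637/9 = 1070  +  7/9 = 1070.78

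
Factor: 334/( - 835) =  - 2/5 = - 2^1*5^( - 1) 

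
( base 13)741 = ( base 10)1236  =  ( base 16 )4d4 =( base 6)5420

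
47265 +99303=146568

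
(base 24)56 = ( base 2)1111110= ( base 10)126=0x7e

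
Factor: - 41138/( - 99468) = 2^( - 1 )*3^(- 4 )*67^1 = 67/162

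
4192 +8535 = 12727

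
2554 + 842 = 3396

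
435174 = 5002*87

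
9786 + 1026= 10812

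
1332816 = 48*27767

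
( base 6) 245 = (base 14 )73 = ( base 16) 65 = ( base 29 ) 3E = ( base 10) 101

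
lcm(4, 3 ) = 12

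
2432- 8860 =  - 6428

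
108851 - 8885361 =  - 8776510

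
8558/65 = 131 +43/65  =  131.66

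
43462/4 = 10865 +1/2 = 10865.50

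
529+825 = 1354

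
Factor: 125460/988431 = 2460/19381 = 2^2*3^1*5^1*41^1*19381^ (  -  1 ) 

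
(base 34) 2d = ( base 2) 1010001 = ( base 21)3I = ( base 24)39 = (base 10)81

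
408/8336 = 51/1042 = 0.05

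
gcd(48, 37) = 1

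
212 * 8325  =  1764900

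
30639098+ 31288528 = 61927626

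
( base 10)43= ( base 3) 1121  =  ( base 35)18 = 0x2B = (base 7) 61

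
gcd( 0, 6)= 6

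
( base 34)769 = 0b10000001110001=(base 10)8305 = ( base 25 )D75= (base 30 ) 96p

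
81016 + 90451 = 171467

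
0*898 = 0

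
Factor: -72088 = -2^3* 9011^1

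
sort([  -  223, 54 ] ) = [ - 223 , 54 ]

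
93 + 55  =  148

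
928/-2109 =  - 928/2109 = -0.44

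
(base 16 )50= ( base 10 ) 80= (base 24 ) 38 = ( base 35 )2a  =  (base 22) 3E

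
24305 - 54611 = - 30306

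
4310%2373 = 1937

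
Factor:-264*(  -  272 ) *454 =32600832 = 2^8*3^1 * 11^1 * 17^1*227^1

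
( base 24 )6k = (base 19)8c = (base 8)244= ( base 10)164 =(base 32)54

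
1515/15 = 101=   101.00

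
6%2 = 0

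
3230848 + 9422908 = 12653756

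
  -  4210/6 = -2105/3=-701.67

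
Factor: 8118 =2^1*3^2*11^1*41^1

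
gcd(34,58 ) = 2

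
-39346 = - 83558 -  - 44212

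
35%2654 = 35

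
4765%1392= 589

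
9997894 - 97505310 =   -  87507416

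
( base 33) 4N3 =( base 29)62E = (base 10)5118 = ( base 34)4EI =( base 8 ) 11776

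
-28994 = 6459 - 35453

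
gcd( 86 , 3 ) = 1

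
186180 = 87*2140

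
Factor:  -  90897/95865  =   - 5^( - 1)*7^( - 1) * 11^(-1)*41^1*83^( - 1)*739^1 = - 30299/31955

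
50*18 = 900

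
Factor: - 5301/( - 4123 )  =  3^2*7^( - 1) = 9/7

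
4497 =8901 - 4404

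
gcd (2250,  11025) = 225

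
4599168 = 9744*472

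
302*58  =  17516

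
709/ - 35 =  - 21 + 26/35 =- 20.26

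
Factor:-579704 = -2^3*233^1*311^1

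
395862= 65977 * 6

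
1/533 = 1/533= 0.00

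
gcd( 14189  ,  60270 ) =7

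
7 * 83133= 581931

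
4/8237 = 4/8237 = 0.00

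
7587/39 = 2529/13 = 194.54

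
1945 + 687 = 2632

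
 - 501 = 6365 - 6866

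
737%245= 2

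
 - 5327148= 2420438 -7747586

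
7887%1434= 717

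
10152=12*846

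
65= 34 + 31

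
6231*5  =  31155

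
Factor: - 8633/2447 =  - 89^1*97^1*2447^( - 1)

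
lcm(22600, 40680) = 203400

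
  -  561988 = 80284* ( - 7 ) 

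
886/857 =1 + 29/857 = 1.03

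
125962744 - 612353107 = -486390363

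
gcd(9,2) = 1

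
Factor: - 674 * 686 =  - 462364 = - 2^2*7^3*337^1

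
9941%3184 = 389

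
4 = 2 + 2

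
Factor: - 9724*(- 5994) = 2^3*3^4 * 11^1 * 13^1 * 17^1*37^1 = 58285656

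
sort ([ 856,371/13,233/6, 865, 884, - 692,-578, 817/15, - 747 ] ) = [  -  747 ,  -  692,-578,371/13,233/6, 817/15, 856,865,884 ]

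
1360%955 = 405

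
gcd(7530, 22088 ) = 502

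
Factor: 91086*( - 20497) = -2^1 *3^1*17^1*19^1*47^1*103^1*199^1 = - 1866989742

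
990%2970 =990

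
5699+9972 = 15671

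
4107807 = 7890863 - 3783056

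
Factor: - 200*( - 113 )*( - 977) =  - 2^3*5^2*113^1*977^1 = - 22080200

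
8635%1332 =643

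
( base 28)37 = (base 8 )133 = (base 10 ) 91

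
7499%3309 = 881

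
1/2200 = 1/2200 = 0.00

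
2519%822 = 53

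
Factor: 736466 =2^1 * 368233^1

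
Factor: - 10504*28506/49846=  -  2^3*3^1 * 13^1*101^1*4751^1*24923^( - 1 ) = - 149713512/24923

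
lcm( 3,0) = 0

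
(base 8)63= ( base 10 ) 51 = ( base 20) 2b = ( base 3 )1220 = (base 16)33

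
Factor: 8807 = 8807^1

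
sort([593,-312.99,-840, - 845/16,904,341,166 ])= [- 840, - 312.99,-845/16, 166,341,593, 904 ]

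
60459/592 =60459/592 = 102.13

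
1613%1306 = 307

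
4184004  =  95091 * 44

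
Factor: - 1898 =-2^1*13^1*73^1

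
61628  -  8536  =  53092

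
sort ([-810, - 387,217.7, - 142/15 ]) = [ - 810,  -  387, - 142/15,217.7]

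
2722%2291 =431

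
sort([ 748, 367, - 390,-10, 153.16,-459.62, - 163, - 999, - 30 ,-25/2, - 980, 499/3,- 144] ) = [ - 999, - 980, - 459.62, - 390, - 163, - 144, - 30, - 25/2 , - 10,153.16, 499/3, 367,  748 ]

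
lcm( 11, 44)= 44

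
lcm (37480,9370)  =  37480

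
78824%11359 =10670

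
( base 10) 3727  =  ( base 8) 7217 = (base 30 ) 447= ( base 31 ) 3r7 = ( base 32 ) 3KF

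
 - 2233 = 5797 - 8030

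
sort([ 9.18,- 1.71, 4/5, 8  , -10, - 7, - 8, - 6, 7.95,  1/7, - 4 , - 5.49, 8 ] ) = [ - 10, - 8, - 7 , - 6 , - 5.49, - 4,-1.71,1/7 , 4/5,7.95, 8,  8,  9.18] 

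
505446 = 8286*61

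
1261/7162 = 1261/7162  =  0.18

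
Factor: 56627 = 17^1*3331^1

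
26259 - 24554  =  1705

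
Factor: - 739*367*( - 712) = 2^3*89^1*367^1*739^1 = 193103656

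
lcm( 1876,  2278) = 31892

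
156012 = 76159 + 79853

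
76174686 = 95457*798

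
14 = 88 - 74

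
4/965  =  4/965=0.00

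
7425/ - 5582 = - 2 + 3739/5582  =  - 1.33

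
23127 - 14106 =9021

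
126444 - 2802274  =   - 2675830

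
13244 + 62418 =75662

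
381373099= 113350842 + 268022257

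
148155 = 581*255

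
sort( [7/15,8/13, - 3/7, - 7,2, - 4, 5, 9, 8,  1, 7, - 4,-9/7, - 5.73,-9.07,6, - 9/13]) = [ -9.07, - 7 , - 5.73, - 4,  -  4,- 9/7, - 9/13, - 3/7, 7/15, 8/13,1,2, 5, 6,7,8, 9 ] 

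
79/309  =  79/309 =0.26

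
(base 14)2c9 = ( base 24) NH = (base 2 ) 1000111001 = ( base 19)1AI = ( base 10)569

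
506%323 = 183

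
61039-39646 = 21393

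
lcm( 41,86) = 3526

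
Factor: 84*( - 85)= - 2^2*3^1 * 5^1*7^1 * 17^1=- 7140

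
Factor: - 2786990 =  - 2^1* 5^1* 337^1 * 827^1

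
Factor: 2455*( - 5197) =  - 5^1*491^1 * 5197^1  =  - 12758635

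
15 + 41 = 56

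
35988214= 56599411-20611197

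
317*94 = 29798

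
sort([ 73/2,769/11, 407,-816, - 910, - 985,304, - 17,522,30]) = [-985, - 910,  -  816, - 17,30, 73/2, 769/11,304,407, 522]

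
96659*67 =6476153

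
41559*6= 249354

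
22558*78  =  1759524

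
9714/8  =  1214  +  1/4 = 1214.25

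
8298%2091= 2025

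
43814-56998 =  - 13184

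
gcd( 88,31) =1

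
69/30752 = 69/30752 = 0.00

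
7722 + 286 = 8008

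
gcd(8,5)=1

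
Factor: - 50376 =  - 2^3*3^1*2099^1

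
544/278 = 272/139=1.96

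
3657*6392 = 23375544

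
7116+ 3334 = 10450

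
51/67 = 51/67 =0.76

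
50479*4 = 201916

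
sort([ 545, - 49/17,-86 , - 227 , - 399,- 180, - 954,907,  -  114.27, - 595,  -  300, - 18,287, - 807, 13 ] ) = [ - 954,-807, - 595,  -  399, - 300, - 227,-180, -114.27, - 86,-18,-49/17,13, 287,545, 907] 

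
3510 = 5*702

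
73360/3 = 73360/3 = 24453.33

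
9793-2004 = 7789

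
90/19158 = 15/3193 = 0.00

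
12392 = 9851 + 2541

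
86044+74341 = 160385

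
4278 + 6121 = 10399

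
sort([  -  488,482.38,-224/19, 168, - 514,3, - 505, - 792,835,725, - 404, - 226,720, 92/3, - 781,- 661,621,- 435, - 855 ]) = [ - 855,- 792, - 781, - 661, - 514 ,-505, - 488, - 435,-404, - 226, - 224/19, 3,92/3, 168,482.38, 621,720,725,835 ]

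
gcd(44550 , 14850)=14850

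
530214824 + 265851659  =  796066483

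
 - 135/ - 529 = 135/529 = 0.26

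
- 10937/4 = -2735 + 3/4 =-2734.25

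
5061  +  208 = 5269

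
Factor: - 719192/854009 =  -2^3*13^( - 1)*179^(  -  1)*367^( - 1 ) * 89899^1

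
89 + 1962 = 2051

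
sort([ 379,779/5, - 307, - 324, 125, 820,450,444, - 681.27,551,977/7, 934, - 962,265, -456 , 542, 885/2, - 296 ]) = [ - 962,-681.27, - 456, - 324,  -  307,-296,125, 977/7,779/5,265,379, 885/2,444, 450, 542,551, 820,934]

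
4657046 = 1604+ 4655442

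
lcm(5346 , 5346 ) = 5346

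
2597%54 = 5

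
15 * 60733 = 910995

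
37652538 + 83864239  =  121516777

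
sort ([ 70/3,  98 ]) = [ 70/3, 98]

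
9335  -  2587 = 6748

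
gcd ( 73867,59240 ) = 1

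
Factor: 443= 443^1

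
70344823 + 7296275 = 77641098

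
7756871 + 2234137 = 9991008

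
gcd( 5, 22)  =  1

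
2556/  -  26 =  - 1278/13 = - 98.31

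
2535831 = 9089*279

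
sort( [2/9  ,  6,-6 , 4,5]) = [ - 6, 2/9, 4, 5,6] 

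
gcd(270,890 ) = 10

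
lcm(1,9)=9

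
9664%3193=85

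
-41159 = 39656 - 80815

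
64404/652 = 16101/163  =  98.78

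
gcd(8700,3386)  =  2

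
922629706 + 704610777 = 1627240483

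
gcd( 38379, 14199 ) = 3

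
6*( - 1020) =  - 6120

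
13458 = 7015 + 6443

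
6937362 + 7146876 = 14084238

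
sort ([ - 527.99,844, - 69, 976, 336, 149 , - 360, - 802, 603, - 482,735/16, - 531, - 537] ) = [ - 802 , - 537 , - 531,-527.99,  -  482, - 360, - 69, 735/16 , 149, 336, 603,844, 976]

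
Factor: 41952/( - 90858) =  - 368/797 = - 2^4 * 23^1*797^ ( - 1)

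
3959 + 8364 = 12323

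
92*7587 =698004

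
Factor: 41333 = 41333^1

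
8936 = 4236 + 4700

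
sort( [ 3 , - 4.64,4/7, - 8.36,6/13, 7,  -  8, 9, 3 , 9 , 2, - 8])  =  [-8.36,-8,- 8, - 4.64,6/13, 4/7, 2, 3, 3,7 , 9,9]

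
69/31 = 2 + 7/31 = 2.23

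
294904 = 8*36863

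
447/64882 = 447/64882 =0.01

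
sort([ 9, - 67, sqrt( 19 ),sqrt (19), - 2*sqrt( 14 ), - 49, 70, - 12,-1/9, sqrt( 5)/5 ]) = [ - 67,-49, - 12, - 2*sqrt( 14 ), - 1/9, sqrt( 5)/5, sqrt( 19), sqrt( 19), 9, 70] 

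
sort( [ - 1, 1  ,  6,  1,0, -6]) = [  -  6, - 1, 0,  1,1 , 6 ] 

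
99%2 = 1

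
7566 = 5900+1666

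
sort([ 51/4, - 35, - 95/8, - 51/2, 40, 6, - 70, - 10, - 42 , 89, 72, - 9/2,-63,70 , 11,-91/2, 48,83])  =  [ - 70,-63, - 91/2, - 42 , - 35, - 51/2, - 95/8, - 10, - 9/2,6 , 11, 51/4,40, 48 , 70,  72,83, 89]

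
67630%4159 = 1086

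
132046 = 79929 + 52117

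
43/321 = 43/321 = 0.13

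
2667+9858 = 12525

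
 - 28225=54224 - 82449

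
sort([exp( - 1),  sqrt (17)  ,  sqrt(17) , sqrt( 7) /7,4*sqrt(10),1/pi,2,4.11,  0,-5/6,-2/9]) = [-5/6 ,-2/9, 0,1/pi,exp ( - 1 ), sqrt(7) /7 , 2,  4.11, sqrt ( 17),sqrt(17), 4 * sqrt(10)] 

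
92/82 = 1+5/41 =1.12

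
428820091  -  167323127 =261496964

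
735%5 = 0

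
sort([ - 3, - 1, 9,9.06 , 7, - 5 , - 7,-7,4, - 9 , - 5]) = [ - 9, - 7, - 7, - 5,-5, - 3,  -  1,4, 7, 9, 9.06]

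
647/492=647/492  =  1.32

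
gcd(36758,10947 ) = 1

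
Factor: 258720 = 2^5*3^1*5^1*7^2*11^1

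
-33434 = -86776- -53342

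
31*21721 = 673351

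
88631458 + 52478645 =141110103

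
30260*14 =423640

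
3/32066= 3/32066  =  0.00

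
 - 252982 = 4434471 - 4687453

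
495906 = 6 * 82651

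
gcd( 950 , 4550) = 50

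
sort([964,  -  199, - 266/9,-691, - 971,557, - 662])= [  -  971, - 691, - 662, - 199,-266/9,557, 964]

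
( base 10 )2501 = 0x9c5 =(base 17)8B2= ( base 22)53f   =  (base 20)651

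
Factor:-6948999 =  - 3^2*599^1 *1289^1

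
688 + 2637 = 3325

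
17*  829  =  14093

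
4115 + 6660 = 10775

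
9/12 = 3/4 = 0.75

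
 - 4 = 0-4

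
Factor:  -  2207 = - 2207^1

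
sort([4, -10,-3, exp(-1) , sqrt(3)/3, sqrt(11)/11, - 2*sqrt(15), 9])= [ - 10, - 2*sqrt( 15), - 3,sqrt( 11 ) /11, exp( - 1), sqrt(3) /3, 4, 9] 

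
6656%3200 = 256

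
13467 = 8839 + 4628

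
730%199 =133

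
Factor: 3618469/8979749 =53^1*61^(-1)*67^1*1019^1*147209^(-1 )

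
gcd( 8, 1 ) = 1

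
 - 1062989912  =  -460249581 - 602740331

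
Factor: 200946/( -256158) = - 313/399 = - 3^( -1) * 7^(-1) * 19^( - 1)*313^1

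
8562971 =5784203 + 2778768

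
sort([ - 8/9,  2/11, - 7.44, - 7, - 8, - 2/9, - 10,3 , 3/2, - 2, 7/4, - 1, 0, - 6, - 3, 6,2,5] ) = [ - 10, - 8,-7.44, - 7, - 6, - 3, - 2, - 1, - 8/9 , - 2/9,  0,2/11,3/2,7/4, 2,3,5,6] 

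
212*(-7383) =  - 1565196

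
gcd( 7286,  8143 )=1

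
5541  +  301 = 5842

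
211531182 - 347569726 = -136038544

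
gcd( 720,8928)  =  144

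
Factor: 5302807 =5302807^1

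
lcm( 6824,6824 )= 6824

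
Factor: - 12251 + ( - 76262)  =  -88513^1 = - 88513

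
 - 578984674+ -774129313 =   -  1353113987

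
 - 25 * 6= - 150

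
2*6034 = 12068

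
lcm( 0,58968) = 0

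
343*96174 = 32987682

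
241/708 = 241/708 = 0.34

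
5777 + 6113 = 11890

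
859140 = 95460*9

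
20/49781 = 20/49781 = 0.00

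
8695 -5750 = 2945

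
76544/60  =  1275 + 11/15 = 1275.73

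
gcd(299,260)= 13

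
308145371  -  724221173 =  - 416075802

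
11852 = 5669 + 6183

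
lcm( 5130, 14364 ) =71820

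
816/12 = 68 = 68.00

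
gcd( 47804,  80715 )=1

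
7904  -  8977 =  - 1073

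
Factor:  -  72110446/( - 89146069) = 2^1 *3529^( - 1 )*25261^( - 1)*36055223^1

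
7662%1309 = 1117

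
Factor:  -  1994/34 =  - 997/17 = - 17^( - 1) * 997^1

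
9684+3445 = 13129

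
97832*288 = 28175616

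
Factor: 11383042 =2^1*11^1 *517411^1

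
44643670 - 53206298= - 8562628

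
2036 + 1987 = 4023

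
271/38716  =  271/38716 =0.01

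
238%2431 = 238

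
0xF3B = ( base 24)6ib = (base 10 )3899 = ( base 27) 59B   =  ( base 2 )111100111011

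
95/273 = 95/273 = 0.35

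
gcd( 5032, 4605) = 1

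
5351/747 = 7 + 122/747=7.16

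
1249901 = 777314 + 472587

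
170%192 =170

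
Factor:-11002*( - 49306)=2^2*89^1*277^1*5501^1=542464612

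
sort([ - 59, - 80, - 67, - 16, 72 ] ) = [-80, - 67,- 59, - 16, 72] 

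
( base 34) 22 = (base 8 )106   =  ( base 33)24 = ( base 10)70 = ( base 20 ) 3A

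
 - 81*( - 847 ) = 68607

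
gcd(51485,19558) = 7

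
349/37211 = 349/37211=0.01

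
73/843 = 73/843=0.09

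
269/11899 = 269/11899  =  0.02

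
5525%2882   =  2643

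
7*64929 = 454503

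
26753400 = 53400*501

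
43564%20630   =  2304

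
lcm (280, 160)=1120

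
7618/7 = 7618/7 = 1088.29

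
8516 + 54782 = 63298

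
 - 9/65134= - 1 + 65125/65134 =-  0.00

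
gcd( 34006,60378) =694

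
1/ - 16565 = -1/16565 = - 0.00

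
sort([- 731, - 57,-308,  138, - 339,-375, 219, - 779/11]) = [-731,  -  375,-339 , - 308, - 779/11,  -  57, 138,219]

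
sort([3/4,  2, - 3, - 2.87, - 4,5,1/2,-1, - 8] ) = [  -  8, - 4,-3, - 2.87,-1,1/2 , 3/4, 2, 5]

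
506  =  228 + 278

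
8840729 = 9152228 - 311499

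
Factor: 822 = 2^1*3^1 * 137^1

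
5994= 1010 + 4984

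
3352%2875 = 477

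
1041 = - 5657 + 6698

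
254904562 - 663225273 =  - 408320711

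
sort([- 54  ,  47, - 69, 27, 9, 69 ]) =[ - 69, - 54,9, 27 , 47,69 ]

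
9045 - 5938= 3107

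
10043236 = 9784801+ 258435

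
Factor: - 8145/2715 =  - 3 = - 3^1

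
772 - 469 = 303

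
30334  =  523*58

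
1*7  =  7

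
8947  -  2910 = 6037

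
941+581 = 1522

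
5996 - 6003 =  - 7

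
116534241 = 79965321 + 36568920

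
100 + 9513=9613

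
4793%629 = 390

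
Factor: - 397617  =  -3^1*11^1 *12049^1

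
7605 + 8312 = 15917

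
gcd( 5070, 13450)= 10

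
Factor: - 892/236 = -223/59 = - 59^(  -  1) *223^1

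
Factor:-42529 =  - 71^1*599^1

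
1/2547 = 1/2547 = 0.00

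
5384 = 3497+1887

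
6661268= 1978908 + 4682360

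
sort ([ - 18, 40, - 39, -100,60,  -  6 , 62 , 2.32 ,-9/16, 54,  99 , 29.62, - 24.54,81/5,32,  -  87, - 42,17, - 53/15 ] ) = [ - 100,  -  87,-42, - 39, - 24.54, -18,  -  6,-53/15,-9/16, 2.32, 81/5, 17, 29.62 , 32, 40,  54,60,62, 99]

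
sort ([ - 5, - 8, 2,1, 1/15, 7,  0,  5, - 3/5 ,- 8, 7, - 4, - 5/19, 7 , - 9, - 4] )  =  [ - 9,- 8, - 8, - 5, - 4,-4, - 3/5, - 5/19 , 0,1/15, 1,2,5, 7,7,7]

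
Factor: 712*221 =2^3*13^1*17^1*89^1 = 157352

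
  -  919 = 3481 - 4400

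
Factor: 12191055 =3^1* 5^1*71^1*11447^1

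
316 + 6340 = 6656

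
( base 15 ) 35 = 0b110010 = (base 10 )50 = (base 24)22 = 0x32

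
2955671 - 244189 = 2711482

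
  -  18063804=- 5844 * 3091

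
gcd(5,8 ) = 1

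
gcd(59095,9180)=5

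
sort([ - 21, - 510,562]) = [- 510 , - 21,  562 ] 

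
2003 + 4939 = 6942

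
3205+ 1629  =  4834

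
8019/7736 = 1 + 283/7736 = 1.04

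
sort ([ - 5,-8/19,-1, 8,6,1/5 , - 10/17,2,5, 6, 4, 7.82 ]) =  [  -  5, -1, - 10/17, - 8/19, 1/5, 2,4,5, 6 , 6, 7.82, 8 ] 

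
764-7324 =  - 6560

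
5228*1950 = 10194600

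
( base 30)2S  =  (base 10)88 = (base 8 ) 130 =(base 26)3A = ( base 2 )1011000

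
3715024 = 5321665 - 1606641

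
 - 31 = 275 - 306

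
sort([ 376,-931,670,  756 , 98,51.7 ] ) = [ - 931, 51.7,  98, 376,  670,756]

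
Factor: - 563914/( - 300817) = 598/319 = 2^1*11^( - 1)*13^1*23^1*29^(-1 ) 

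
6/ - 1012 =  - 3/506= - 0.01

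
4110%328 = 174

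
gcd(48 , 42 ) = 6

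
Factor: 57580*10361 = 596586380 = 2^2*5^1*13^1*797^1*  2879^1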